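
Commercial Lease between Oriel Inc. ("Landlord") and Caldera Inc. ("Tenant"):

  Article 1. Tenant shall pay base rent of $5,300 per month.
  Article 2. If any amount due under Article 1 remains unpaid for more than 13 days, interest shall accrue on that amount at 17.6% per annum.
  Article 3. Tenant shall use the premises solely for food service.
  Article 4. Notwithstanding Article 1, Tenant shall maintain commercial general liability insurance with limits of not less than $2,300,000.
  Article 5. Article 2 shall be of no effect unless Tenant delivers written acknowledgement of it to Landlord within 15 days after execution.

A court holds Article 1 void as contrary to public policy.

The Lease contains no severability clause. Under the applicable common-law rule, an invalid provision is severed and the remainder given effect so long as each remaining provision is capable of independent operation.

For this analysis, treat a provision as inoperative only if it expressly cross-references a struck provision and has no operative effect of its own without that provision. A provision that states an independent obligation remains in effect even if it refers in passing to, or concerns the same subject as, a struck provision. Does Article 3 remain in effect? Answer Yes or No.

Yes

Article 1 is struck. Article 2 has no operative effect of its own apart from Article 1 and is therefore inoperative. Article 5 merely fixes the acknowledgement condition for Article 2; with Article 2 gone it has nothing to operate on and falls away. Article 4 mentions Article 1 but its own obligation stands independently of Article 1, so Article 4 is not affected. With no severability clause, the stated default rule severs what cannot stand and enforces each remaining provision that can operate on its own. That leaves Article 3 and Article 4 in effect. Article 3 is among the surviving provisions, so the answer is yes.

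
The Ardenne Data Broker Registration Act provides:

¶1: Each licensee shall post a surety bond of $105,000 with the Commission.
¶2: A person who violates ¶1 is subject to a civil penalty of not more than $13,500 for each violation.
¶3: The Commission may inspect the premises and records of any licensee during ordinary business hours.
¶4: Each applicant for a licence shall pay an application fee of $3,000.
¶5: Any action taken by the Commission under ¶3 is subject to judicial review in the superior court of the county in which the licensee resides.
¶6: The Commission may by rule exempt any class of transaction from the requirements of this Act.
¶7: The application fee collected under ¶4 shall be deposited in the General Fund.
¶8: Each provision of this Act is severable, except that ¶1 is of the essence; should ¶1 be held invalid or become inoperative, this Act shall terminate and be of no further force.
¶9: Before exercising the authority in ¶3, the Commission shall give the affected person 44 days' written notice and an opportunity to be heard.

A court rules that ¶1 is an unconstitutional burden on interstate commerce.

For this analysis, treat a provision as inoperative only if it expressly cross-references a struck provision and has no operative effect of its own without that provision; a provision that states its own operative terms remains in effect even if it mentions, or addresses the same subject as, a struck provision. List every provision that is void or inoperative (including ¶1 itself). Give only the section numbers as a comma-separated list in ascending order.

¶1 is struck. The only function of ¶2 is the civil penalty for violating ¶1, so it cannot stand once ¶1 is removed. ¶8 makes ¶1 an essential term, and ¶1 is the provision held invalid; under ¶8, the entire Act is therefore void. No provision of the Act survives.

1, 2, 3, 4, 5, 6, 7, 8, 9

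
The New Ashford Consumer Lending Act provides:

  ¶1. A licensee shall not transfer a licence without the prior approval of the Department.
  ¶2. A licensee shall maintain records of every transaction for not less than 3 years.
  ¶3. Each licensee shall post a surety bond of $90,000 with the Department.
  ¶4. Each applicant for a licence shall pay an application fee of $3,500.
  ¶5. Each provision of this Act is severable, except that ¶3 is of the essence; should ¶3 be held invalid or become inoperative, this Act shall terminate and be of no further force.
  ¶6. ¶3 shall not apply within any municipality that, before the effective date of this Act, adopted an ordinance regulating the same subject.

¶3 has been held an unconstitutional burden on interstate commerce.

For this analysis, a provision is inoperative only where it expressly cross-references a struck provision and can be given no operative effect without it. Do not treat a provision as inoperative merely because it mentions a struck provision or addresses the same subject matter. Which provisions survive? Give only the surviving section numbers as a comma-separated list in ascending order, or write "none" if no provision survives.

none

¶3 is struck. ¶6 merely fixes the local-preemption carve-out from ¶3; with ¶3 gone it has nothing to operate on and falls away. ¶5 makes ¶3 an essential term, and ¶3 is the provision held invalid; under ¶5, the entire Act is therefore void. No provision of the Act survives.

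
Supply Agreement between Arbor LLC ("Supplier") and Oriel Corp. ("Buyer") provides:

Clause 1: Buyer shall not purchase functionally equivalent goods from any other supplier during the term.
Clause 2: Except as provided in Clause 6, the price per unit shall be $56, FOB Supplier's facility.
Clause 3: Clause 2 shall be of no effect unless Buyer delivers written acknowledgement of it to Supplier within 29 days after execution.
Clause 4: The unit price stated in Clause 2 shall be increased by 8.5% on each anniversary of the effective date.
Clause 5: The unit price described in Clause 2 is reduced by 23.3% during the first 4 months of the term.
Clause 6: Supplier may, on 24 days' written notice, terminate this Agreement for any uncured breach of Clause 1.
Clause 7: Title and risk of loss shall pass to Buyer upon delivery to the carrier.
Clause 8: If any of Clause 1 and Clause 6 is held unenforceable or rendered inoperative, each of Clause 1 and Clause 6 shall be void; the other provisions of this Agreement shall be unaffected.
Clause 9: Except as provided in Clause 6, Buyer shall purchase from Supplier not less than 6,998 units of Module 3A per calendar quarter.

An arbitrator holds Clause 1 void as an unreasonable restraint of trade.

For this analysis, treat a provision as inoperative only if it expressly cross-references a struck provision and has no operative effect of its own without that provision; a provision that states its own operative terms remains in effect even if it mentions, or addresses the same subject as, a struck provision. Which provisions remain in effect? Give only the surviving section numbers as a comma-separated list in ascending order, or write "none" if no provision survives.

2, 3, 4, 5, 7, 8, 9

Clause 1 is struck. The only function of Clause 6 is the termination right for breach of Clause 1, so it cannot stand once Clause 1 is removed. Although Clause 2 refers to Clause 6, its operative terms do not depend on Clause 6, so it remains in effect. Although Clause 9 refers to Clause 6, its operative terms do not depend on Clause 6, so it remains in effect. Clause 8 declares Clause 1 and Clause 6 mutually dependent; since one of them has fallen, all of them are of no effect. The remainder continues in force under Clause 8. That leaves Clause 2, Clause 3, Clause 4, Clause 5, Clause 7, Clause 8, and Clause 9 in effect.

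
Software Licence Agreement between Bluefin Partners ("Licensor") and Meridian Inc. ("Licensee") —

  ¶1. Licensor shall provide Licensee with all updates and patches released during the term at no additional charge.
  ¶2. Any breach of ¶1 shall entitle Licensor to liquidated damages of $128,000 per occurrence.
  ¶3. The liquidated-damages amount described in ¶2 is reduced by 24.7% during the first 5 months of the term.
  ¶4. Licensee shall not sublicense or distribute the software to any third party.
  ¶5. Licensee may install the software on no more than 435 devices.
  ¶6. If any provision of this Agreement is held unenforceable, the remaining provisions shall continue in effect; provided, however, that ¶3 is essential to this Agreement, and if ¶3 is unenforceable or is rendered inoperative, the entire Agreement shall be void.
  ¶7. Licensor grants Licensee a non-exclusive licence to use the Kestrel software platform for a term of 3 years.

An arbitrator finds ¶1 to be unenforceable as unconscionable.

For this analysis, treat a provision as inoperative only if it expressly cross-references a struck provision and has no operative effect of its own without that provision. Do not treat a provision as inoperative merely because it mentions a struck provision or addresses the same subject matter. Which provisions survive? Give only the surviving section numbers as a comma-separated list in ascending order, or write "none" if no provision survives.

¶1 is struck. ¶2 does nothing except set the liquidated-damages amount by reference to ¶1; with ¶1 gone it has no independent effect and is inoperative. The whole of ¶3 is the introductory reduction to the liquidated-damages amount, defined by reference to ¶2, so ¶3 cannot stand once ¶2 is removed. ¶6 makes ¶3 an essential term, and ¶3 has been rendered inoperative by the cascade; under ¶6, the entire Agreement is therefore void. No provision of the Agreement survives.

none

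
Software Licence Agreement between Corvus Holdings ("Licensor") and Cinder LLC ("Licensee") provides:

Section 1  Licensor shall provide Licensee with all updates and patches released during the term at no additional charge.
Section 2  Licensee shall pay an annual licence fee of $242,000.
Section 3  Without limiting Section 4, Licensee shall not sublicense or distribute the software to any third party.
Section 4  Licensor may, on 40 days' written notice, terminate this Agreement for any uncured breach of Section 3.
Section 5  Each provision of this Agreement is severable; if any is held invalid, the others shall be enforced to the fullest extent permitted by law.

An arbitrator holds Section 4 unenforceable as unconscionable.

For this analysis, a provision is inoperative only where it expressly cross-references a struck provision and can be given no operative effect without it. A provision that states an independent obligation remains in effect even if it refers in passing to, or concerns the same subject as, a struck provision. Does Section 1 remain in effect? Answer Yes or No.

Yes

Section 4 is struck. Although Section 3 refers to Section 4, its operative terms do not depend on Section 4, so it remains in effect. No other provision's operative terms depend on Section 4. Section 5 is a severability clause and preserves every provision that can still be given independent effect. Section 1, Section 2, Section 3, and Section 5 remain in effect. Section 1 is among the surviving provisions, so the answer is yes.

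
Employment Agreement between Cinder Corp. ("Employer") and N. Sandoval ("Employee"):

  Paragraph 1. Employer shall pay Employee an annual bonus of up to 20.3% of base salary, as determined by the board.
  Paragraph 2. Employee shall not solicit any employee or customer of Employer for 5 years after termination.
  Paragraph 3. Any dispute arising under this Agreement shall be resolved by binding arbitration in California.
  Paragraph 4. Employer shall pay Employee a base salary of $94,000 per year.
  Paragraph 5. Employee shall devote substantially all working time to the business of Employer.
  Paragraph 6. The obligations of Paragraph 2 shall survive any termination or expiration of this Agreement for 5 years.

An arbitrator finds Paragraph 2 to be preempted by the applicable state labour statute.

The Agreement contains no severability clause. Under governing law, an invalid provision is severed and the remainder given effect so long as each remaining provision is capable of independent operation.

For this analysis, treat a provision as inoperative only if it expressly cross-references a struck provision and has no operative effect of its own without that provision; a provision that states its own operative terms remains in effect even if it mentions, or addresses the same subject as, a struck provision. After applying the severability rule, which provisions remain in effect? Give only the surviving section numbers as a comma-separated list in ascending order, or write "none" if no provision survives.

Paragraph 2 is struck. The only function of Paragraph 6 is the survival period for Paragraph 2, so it cannot stand once Paragraph 2 is removed. Under the stated default rule, only provisions that cannot operate independently fall away; the rest are enforced. That leaves Paragraph 1, Paragraph 3, Paragraph 4, and Paragraph 5 in effect.

1, 3, 4, 5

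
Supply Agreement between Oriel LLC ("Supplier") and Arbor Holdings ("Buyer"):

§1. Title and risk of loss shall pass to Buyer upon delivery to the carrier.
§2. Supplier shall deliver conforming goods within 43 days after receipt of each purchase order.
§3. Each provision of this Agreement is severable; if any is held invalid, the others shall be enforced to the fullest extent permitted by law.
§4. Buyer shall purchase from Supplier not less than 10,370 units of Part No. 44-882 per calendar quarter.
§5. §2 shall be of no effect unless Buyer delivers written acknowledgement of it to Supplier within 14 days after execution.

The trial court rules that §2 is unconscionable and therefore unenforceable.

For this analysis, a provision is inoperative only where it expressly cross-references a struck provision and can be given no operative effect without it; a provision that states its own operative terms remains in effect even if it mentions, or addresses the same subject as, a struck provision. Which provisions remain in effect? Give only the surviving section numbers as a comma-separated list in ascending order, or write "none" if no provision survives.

§2 is struck. The only function of §5 is the acknowledgement condition for §2, so it cannot stand once §2 is removed. Under the severability clause in §3, the remaining provisions continue in force. That leaves §1, §3, and §4 in effect.

1, 3, 4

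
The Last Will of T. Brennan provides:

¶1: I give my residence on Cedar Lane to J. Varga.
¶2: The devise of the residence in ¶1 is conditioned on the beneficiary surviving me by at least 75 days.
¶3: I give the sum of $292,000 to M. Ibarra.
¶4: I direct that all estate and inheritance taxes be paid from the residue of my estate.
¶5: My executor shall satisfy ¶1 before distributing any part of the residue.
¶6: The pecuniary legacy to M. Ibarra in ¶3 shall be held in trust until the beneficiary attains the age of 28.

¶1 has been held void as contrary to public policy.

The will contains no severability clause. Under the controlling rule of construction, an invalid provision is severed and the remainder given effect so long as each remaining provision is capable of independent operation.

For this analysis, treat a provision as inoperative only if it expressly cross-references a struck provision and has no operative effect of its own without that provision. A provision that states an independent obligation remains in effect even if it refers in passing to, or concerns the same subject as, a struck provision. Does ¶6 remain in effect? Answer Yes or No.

¶1 is struck. ¶2 has no operative effect of its own apart from ¶1 and is therefore inoperative. The only function of ¶5 is the priority direction for ¶1, so it cannot stand once ¶1 is removed. Under the stated default rule, only provisions that cannot operate independently fall away; the rest are enforced. The provisions still in force are ¶3, ¶4, and ¶6. ¶6 is among the surviving provisions, so the answer is yes.

Yes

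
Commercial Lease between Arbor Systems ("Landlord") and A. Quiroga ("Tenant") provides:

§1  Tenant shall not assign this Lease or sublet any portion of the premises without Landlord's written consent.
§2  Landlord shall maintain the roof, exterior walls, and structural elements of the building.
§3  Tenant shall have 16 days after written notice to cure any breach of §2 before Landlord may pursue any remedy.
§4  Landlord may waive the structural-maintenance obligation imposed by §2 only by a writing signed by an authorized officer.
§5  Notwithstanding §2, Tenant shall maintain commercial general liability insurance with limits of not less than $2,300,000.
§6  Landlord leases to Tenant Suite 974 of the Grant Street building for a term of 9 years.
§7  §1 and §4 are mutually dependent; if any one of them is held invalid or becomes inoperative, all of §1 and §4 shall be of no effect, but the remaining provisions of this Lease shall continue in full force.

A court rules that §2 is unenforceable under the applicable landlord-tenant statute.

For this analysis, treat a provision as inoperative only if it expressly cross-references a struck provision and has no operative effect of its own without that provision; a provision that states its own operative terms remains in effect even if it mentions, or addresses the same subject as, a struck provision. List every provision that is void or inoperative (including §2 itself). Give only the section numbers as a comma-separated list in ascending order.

§2 is struck. The only function of §3 is the cure period for breach of §2, so it cannot stand once §2 is removed. §4 operates only by reference to §2, so it falls with §2. §5 mentions §2 but its own obligation stands independently of §2, so §5 is not affected. §7 declares §1 and §4 mutually dependent; since one of them has fallen, all of them are of no effect. That brings down §1 as well. The remainder continues in force under §7. That leaves §5, §6, and §7 in effect.

1, 2, 3, 4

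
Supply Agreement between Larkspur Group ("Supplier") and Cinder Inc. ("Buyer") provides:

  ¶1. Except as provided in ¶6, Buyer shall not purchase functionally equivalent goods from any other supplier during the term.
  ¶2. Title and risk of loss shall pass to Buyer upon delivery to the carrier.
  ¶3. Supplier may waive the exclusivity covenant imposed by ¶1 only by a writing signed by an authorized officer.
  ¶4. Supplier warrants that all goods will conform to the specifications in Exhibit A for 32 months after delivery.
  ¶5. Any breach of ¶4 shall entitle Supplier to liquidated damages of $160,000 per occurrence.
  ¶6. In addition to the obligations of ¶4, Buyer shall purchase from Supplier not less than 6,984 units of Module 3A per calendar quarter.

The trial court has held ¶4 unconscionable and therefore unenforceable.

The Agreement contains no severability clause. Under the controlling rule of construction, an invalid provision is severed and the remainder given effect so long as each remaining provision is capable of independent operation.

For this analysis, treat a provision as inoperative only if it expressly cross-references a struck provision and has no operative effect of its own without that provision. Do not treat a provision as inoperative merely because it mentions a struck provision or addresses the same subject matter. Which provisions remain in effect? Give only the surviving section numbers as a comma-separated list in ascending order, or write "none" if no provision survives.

1, 2, 3, 6

¶4 is struck. ¶5 has no operative effect of its own apart from ¶4 and is therefore inoperative. Although ¶6 refers to ¶4, its operative terms do not depend on ¶4, so it remains in effect. Under the stated default rule, only provisions that cannot operate independently fall away; the rest are enforced. ¶1, ¶2, ¶3, and ¶6 remain in effect.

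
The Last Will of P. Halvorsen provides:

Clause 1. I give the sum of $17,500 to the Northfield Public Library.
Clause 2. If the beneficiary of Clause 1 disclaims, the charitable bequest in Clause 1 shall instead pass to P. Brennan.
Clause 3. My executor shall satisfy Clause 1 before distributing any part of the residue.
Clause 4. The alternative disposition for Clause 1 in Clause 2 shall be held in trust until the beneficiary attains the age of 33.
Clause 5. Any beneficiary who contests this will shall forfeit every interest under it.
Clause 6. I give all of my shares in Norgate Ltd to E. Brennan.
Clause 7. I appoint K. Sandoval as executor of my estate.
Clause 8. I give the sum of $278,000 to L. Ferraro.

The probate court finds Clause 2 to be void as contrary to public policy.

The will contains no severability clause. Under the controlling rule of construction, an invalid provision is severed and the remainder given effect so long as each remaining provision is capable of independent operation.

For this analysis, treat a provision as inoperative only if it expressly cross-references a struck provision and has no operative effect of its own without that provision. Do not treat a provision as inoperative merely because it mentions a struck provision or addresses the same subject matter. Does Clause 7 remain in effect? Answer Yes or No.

Clause 2 is struck. Clause 4 merely fixes the trust for Clause 2; with Clause 2 gone it has nothing to operate on and falls away. Under the stated default rule, only provisions that cannot operate independently fall away; the rest are enforced. That leaves Clause 1, Clause 3, Clause 5, Clause 6, Clause 7, and Clause 8 in effect. Clause 7 is among the surviving provisions, so the answer is yes.

Yes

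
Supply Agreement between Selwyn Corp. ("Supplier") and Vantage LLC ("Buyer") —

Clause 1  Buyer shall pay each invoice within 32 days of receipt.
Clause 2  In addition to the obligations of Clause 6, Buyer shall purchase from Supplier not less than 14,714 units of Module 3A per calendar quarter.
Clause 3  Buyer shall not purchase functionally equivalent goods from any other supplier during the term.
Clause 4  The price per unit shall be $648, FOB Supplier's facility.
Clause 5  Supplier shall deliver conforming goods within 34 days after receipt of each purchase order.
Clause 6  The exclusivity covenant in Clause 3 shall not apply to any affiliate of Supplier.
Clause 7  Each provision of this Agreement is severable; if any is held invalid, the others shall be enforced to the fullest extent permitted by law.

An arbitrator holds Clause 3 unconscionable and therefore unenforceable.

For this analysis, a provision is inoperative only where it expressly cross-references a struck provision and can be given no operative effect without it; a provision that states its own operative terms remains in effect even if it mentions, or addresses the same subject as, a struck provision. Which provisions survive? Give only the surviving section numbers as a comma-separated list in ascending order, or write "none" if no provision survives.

1, 2, 4, 5, 7

Clause 3 is struck. Clause 6 operates only by reference to Clause 3, so it falls with Clause 3. Although Clause 2 refers to Clause 6, its operative terms do not depend on Clause 6, so it remains in effect. Under the severability clause in Clause 7, the remaining provisions continue in force. The provisions still in force are Clause 1, Clause 2, Clause 4, Clause 5, and Clause 7.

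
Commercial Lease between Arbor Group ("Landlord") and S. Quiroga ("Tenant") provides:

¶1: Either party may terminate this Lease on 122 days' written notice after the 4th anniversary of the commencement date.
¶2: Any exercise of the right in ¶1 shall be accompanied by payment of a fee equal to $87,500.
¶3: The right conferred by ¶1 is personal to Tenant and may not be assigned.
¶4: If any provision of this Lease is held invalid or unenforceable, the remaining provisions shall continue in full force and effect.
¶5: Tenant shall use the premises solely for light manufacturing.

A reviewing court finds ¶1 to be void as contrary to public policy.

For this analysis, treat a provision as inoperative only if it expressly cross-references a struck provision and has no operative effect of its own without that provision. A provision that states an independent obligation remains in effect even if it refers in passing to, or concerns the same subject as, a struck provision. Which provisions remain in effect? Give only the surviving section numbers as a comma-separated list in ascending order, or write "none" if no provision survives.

4, 5

¶1 is struck. The only function of ¶2 is the exercise fee for ¶1, so it cannot stand once ¶1 is removed. ¶3 operates only by reference to ¶1, so it falls with ¶1. Under the severability clause in ¶4, the remaining provisions continue in force. ¶4 and ¶5 remain in effect.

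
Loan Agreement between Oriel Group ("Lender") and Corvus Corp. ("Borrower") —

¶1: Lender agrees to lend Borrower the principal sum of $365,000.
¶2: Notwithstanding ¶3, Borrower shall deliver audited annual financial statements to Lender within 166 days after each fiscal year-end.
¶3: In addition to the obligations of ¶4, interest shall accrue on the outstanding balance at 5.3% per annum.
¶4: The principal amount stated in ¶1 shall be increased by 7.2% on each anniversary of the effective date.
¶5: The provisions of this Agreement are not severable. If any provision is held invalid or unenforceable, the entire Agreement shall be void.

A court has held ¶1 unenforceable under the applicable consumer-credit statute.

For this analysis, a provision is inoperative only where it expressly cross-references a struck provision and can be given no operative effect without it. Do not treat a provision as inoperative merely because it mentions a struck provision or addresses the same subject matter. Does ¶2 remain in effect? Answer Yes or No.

No

¶1 is struck. The whole of ¶4 is the escalation of the principal amount, defined by reference to ¶1, so ¶4 cannot stand once ¶1 is removed. ¶5 provides that the Agreement is not severable, so the invalidity of any one provision voids the entire Agreement. No provision of the Agreement survives. ¶2 is among the inoperative provisions, so the answer is no.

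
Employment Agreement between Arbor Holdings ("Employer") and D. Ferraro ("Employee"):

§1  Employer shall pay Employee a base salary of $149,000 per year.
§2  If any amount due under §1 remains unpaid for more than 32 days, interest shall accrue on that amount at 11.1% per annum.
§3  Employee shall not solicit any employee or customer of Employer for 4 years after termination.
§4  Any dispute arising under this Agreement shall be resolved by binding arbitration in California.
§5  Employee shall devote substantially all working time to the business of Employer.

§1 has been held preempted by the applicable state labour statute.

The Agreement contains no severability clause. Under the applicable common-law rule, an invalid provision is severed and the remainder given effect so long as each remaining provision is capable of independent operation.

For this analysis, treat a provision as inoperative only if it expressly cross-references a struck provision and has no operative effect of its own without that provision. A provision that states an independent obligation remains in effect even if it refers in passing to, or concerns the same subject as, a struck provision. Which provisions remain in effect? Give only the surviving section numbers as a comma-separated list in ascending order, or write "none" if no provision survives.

§1 is struck. §2 does nothing except set the default interest on the base salary by reference to §1; with §1 gone it has no independent effect and is inoperative. Under the stated default rule, only provisions that cannot operate independently fall away; the rest are enforced. §3, §4, and §5 remain in effect.

3, 4, 5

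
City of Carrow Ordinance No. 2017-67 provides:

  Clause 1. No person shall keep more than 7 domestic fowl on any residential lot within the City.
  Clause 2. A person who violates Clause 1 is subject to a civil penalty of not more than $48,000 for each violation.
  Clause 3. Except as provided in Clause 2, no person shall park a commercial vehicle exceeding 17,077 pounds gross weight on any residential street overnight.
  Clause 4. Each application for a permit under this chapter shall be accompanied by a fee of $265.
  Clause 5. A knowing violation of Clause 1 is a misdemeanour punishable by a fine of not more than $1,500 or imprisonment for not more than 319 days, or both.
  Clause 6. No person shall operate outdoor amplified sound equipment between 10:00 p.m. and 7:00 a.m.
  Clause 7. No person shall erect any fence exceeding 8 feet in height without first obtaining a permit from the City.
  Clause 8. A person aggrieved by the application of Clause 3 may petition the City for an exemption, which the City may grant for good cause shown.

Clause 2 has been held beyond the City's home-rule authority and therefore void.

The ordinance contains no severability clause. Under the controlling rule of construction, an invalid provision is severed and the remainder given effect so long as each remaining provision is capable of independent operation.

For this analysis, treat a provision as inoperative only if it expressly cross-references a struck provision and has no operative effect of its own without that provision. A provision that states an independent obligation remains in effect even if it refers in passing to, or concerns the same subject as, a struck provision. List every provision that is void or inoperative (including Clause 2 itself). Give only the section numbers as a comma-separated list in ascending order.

2

Clause 2 is struck. Although Clause 3 refers to Clause 2, its operative terms do not depend on Clause 2, so it remains in effect. No other provision's operative terms depend on Clause 2. With no severability clause, the stated default rule severs what cannot stand and enforces each remaining provision that can operate on its own. Clause 1, Clause 3, Clause 4, Clause 5, Clause 6, Clause 7, and Clause 8 remain in effect.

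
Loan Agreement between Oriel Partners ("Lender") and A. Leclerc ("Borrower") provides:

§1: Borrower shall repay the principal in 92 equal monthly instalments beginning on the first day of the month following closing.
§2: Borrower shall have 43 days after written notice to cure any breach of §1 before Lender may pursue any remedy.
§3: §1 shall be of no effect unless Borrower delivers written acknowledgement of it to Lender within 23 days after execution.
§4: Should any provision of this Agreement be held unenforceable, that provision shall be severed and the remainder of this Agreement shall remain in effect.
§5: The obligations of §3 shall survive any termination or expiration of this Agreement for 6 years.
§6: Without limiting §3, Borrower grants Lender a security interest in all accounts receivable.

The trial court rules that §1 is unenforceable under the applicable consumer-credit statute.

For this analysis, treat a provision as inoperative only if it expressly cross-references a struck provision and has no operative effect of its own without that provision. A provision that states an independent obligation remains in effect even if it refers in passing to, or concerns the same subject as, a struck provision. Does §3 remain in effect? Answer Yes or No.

No

§1 is struck. §2 merely fixes the cure period for breach of §1; with §1 gone it has nothing to operate on and falls away. §3 operates only by reference to §1, so it falls with §1. §5 has no operative effect of its own apart from §3 and is therefore inoperative. Although §6 refers to §3, its operative terms do not depend on §3, so it remains in effect. Under the severability clause in §4, the remaining provisions continue in force. §4 and §6 remain in effect. §3 is among the inoperative provisions, so the answer is no.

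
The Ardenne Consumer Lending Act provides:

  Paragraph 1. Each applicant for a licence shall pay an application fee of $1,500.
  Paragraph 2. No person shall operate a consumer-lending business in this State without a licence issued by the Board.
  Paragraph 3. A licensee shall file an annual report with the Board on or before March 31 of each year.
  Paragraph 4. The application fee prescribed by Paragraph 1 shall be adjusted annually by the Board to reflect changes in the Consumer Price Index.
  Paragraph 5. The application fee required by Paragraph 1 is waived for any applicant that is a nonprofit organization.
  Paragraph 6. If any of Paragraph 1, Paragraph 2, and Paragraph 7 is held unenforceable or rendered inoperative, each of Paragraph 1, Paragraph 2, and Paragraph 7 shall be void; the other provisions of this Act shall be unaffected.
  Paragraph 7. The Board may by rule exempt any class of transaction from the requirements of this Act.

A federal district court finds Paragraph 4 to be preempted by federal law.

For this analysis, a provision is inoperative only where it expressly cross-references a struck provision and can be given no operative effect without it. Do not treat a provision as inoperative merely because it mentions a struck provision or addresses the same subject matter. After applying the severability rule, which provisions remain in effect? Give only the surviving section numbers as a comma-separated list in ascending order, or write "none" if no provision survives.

1, 2, 3, 5, 6, 7

Paragraph 4 is struck. Nothing else in the Act is defined by reference to Paragraph 4. Paragraph 6 ties Paragraph 1, Paragraph 2, and Paragraph 7 together, but none of those is affected here; the remaining provisions continue in force under Paragraph 6. That leaves Paragraph 1, Paragraph 2, Paragraph 3, Paragraph 5, Paragraph 6, and Paragraph 7 in effect.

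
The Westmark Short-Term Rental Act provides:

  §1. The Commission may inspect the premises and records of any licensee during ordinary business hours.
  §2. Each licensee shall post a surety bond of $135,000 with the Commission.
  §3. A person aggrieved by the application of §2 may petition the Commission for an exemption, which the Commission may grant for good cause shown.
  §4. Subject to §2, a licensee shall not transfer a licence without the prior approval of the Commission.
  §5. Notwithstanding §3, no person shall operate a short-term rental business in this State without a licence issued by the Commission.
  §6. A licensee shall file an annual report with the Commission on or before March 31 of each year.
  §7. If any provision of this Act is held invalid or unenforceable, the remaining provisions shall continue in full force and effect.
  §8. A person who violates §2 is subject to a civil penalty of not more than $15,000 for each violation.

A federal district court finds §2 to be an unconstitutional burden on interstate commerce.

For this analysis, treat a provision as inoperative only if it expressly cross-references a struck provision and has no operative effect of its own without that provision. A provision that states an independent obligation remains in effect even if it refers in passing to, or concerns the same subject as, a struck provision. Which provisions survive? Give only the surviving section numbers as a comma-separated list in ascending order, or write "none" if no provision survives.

1, 4, 5, 6, 7

§2 is struck. The only function of §3 is the exemption procedure for §2, so it cannot stand once §2 is removed. The only function of §8 is the civil penalty for violating §2, so it cannot stand once §2 is removed. §4 mentions §2 but its own obligation stands independently of §2, so §4 is not affected. Although §5 refers to §3, its operative terms do not depend on §3, so it remains in effect. §7 is a severability clause and preserves every provision that can still be given independent effect. §1, §4, §5, §6, and §7 remain in effect.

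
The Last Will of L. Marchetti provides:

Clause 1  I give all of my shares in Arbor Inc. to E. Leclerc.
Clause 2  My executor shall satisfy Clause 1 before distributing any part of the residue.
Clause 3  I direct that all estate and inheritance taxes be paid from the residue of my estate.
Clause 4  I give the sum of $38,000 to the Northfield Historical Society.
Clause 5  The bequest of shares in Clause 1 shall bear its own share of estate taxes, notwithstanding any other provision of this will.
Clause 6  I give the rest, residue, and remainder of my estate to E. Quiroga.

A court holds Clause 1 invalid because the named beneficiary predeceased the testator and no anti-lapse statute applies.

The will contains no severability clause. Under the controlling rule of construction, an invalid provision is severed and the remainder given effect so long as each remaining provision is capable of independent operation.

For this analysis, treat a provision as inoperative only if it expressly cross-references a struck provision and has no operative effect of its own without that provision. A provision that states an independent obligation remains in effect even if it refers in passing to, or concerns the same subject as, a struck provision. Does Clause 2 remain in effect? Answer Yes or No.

No

Clause 1 is struck. Clause 2 merely fixes the priority direction for Clause 1; with Clause 1 gone it has nothing to operate on and falls away. The only function of Clause 5 is the tax charge on Clause 1, so it cannot stand once Clause 1 is removed. With no severability clause, the stated default rule severs what cannot stand and enforces each remaining provision that can operate on its own. Clause 3, Clause 4, and Clause 6 remain in effect. Clause 2 is among the inoperative provisions, so the answer is no.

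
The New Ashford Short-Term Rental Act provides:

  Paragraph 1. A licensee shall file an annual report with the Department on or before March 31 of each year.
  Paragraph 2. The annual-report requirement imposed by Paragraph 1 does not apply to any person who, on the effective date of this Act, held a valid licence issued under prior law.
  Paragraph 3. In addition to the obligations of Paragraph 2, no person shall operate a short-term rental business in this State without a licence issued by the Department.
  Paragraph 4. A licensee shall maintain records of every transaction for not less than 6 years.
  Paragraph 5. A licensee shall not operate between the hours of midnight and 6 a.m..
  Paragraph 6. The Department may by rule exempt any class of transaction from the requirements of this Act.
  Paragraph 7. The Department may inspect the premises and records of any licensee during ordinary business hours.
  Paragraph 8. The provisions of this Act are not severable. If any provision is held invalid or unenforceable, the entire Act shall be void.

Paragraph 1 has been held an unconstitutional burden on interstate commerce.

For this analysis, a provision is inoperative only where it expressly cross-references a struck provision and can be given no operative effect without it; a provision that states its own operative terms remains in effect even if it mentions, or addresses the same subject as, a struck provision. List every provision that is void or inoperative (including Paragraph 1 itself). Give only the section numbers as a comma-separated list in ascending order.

1, 2, 3, 4, 5, 6, 7, 8

Paragraph 1 is struck. Paragraph 2 merely fixes the grandfather exemption from Paragraph 1; with Paragraph 1 gone it has nothing to operate on and falls away. Paragraph 8 provides that the Act is not severable, so the invalidity of any one provision voids the entire Act. No provision of the Act survives.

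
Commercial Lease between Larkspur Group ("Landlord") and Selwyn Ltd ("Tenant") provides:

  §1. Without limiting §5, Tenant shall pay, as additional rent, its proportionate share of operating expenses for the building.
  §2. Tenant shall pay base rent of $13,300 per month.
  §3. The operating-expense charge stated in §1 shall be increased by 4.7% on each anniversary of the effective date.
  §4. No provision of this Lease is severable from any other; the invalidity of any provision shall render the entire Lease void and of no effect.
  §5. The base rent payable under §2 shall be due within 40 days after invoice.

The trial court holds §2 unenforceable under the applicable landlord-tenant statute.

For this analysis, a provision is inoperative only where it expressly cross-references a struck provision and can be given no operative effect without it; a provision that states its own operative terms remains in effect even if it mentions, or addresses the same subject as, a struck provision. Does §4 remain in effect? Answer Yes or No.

§2 is struck. §5 has no operative effect of its own apart from §2 and is therefore inoperative. §4 provides that the Lease is not severable, so the invalidity of any one provision voids the entire Lease. No provision of the Lease survives. §4 is among the inoperative provisions, so the answer is no.

No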